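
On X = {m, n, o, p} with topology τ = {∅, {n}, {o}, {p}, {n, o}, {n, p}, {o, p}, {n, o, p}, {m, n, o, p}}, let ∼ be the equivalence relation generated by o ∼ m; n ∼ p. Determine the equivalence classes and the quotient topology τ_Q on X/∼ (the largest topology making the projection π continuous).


X/∼ = {[m=o], [n=p]}; |τ_Q| = 3.

Equivalence classes: [m=o], [n=p].
Quotient map π: X → X/∼ sends m ↦ [m=o], n ↦ [n=p], o ↦ [m=o], p ↦ [n=p].
For each subset V ⊆ X/∼, compute π^{-1}(V) ⊆ X and check whether π^{-1}(V) ∈ τ. V is open in τ_Q iff π^{-1}(V) ∈ τ.
  V = {}: π^{-1}(V) = ∅ ∈ τ ✓.
  V = {[m=o]}: π^{-1}(V) = {m, o} ∉ τ ✗.
  V = {[n=p]}: π^{-1}(V) = {n, p} ∈ τ ✓.
  V = {[m=o], [n=p]}: π^{-1}(V) = {m, n, o, p} ∈ τ ✓.
Open sets in the quotient: τ_Q = {{}, {[n=p]}, {[m=o], [n=p]}} (3 elements).


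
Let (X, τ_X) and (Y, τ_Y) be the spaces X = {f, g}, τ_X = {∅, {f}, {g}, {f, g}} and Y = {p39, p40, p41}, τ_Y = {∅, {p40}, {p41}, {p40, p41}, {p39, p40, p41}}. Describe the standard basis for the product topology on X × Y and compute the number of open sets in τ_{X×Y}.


Basis B = {∅ × ∅, {f} × {p40}, {f} × {p41}, {g} × {p40}, {g} × {p41}, {f} × {p40, p41}, {f, g} × {p40}, {f, g} × {p41}, {g} × {p40, p41}, {f} × {p39, p40, p41}, {g} × {p39, p40, p41}, {f, g} × {p40, p41}, {f, g} × {p39, p40, p41}}; |τ_{X×Y}| = 25.

Enumerate products U × V with U ∈ τ_X, V ∈ τ_Y (deduplicated):
  ∅ × ∅ = {} (∅)
  {f} × {p40} = {(f,p40)}
  {f} × {p41} = {(f,p41)}
  {g} × {p40} = {(g,p40)}
  {g} × {p41} = {(g,p41)}
  {f} × {p40, p41} = {(f,p40), (f,p41)}
  {f, g} × {p40} = {(f,p40), (g,p40)}
  {f, g} × {p41} = {(f,p41), (g,p41)}
  {g} × {p40, p41} = {(g,p40), (g,p41)}
  {f} × {p39, p40, p41} = {(f,p39), (f,p40), (f,p41)}
  {g} × {p39, p40, p41} = {(g,p39), (g,p40), (g,p41)}
  {f, g} × {p40, p41} = {(f,p40), (f,p41), (g,p40), (g,p41)}
  {f, g} × {p39, p40, p41} = {(f,p39), (f,p40), (f,p41), (g,p39), (g,p40), (g,p41)}
These 13 distinct sets form the basis B.
Close under arbitrary unions to get τ_{X×Y}; counting gives |τ_{X×Y}| = 25.


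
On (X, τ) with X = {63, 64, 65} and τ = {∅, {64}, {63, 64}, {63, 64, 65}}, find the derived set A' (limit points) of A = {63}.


A' = {65}

For each x ∈ X, list the open sets U ∈ τ with x ∈ U, then check whether U ∩ (A ∖ {x}) ≠ ∅ for every such U.
  x = 63: open {63, 64} ∋ x has {63, 64} ∩ (A ∖ {63}) = ∅, so x is NOT a limit point.
  x = 64: open {64} ∋ x has {64} ∩ (A ∖ {64}) = ∅, so x is NOT a limit point.
  x = 65: opens ∋ x are {63, 64, 65}; each meets A ∖ {65}, so x IS a limit point.
Collecting: A' = {65}.


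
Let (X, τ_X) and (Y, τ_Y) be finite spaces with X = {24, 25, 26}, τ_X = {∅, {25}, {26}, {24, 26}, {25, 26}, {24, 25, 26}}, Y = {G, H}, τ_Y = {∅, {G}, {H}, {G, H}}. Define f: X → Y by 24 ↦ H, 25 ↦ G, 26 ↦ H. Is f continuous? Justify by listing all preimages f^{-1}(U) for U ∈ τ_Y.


f IS continuous.

Compute f^{-1}(U) for each U ∈ τ_Y:
  U = ∅: f^{-1}(U) = ∅ ∈ τ_X ✓.
  U = {G}: f^{-1}(U) = {25} ∈ τ_X ✓.
  U = {H}: f^{-1}(U) = {24, 26} ∈ τ_X ✓.
  U = {G, H}: f^{-1}(U) = {24, 25, 26} ∈ τ_X ✓.
Every preimage lies in τ_X, so f IS continuous.


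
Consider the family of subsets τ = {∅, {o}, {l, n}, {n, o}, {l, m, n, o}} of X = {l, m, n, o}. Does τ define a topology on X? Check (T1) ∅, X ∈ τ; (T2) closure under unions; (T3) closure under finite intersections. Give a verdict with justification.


τ is NOT a topology on X.

Axiom (T1): ∅ ∈ τ? Yes; X ∈ τ? Yes.
Axiom (T2/T3): check pairwise unions and intersections of members of τ.
Counterexample for (T2): {o} ∪ {l, n} = {l, n, o} ∉ τ. Therefore τ is NOT a topology.


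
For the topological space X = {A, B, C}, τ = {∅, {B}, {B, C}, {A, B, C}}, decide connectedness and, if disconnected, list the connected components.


(X, τ) is connected.

Find clopen sets (U ∈ τ with X ∖ U ∈ τ):
  U = ∅, X ∖ U = {A, B, C} — both open, so U is clopen.
  U = {A, B, C}, X ∖ U = ∅ — both open, so U is clopen.
Only trivial clopens (∅ and X) exist, so (X, τ) is connected.
Compute connected components by grouping points that agree on all clopens:
  component: {A, B, C}


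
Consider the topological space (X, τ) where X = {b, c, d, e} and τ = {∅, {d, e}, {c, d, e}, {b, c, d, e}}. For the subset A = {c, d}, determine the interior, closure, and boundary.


int(A) = ∅, cl(A) = {b, c, d, e}, ∂A = {b, c, d, e}.

Closed sets in (X, τ) are complements of opens:
  closed(X, τ) = {∅, {b}, {b, c}, {b, c, d, e}}.
int(A) = ⋃ {U ∈ τ : U ⊆ A}. Opens contained in A: ∅.
Taking the union of these: int(A) = ∅.
cl(A) = ⋂ {C closed : A ⊆ C}. Closed sets containing A: {b, c, d, e}.
Intersecting these: cl(A) = {b, c, d, e}.
∂A = cl(A) ∖ int(A) = {b, c, d, e} ∖ ∅ = {b, c, d, e}.


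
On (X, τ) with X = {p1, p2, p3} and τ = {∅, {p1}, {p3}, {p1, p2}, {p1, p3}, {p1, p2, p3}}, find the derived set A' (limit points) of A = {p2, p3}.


A' = ∅

For each x ∈ X, list the open sets U ∈ τ with x ∈ U, then check whether U ∩ (A ∖ {x}) ≠ ∅ for every such U.
  x = p1: open {p1} ∋ x has {p1} ∩ (A ∖ {p1}) = ∅, so x is NOT a limit point.
  x = p2: open {p1, p2} ∋ x has {p1, p2} ∩ (A ∖ {p2}) = ∅, so x is NOT a limit point.
  x = p3: open {p3} ∋ x has {p3} ∩ (A ∖ {p3}) = ∅, so x is NOT a limit point.
Collecting: A' = ∅.


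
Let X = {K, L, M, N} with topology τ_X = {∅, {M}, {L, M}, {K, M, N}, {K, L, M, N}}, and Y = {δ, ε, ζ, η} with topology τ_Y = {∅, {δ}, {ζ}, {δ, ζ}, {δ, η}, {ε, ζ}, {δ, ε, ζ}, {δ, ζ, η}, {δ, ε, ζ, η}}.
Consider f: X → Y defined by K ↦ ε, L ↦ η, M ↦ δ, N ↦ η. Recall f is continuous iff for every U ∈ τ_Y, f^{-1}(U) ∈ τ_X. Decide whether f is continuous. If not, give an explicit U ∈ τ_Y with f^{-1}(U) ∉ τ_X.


f is NOT continuous.

Compute f^{-1}(U) for each U ∈ τ_Y:
  U = ∅: f^{-1}(U) = ∅ ∈ τ_X ✓.
  U = {δ}: f^{-1}(U) = {M} ∈ τ_X ✓.
  U = {ζ}: f^{-1}(U) = ∅ ∈ τ_X ✓.
  U = {δ, ζ}: f^{-1}(U) = {M} ∈ τ_X ✓.
  U = {δ, η}: f^{-1}(U) = {L, M, N} ∉ τ_X ✗.
  U = {ε, ζ}: f^{-1}(U) = {K} ∉ τ_X ✗.
  U = {δ, ε, ζ}: f^{-1}(U) = {K, M} ∉ τ_X ✗.
  U = {δ, ζ, η}: f^{-1}(U) = {L, M, N} ∉ τ_X ✗.
  U = {δ, ε, ζ, η}: f^{-1}(U) = {K, L, M, N} ∈ τ_X ✓.
Found U = {δ, η} with f^{-1}(U) = {L, M, N} not in τ_X. Therefore f is NOT continuous.


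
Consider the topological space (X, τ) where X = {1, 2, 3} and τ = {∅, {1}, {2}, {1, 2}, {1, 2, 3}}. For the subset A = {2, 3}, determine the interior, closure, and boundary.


int(A) = {2}, cl(A) = {2, 3}, ∂A = {3}.

Closed sets in (X, τ) are complements of opens:
  closed(X, τ) = {∅, {3}, {1, 3}, {2, 3}, {1, 2, 3}}.
int(A) = ⋃ {U ∈ τ : U ⊆ A}. Opens contained in A: ∅, {2}.
Taking the union of these: int(A) = {2}.
cl(A) = ⋂ {C closed : A ⊆ C}. Closed sets containing A: {2, 3}, {1, 2, 3}.
Intersecting these: cl(A) = {2, 3}.
∂A = cl(A) ∖ int(A) = {2, 3} ∖ {2} = {3}.


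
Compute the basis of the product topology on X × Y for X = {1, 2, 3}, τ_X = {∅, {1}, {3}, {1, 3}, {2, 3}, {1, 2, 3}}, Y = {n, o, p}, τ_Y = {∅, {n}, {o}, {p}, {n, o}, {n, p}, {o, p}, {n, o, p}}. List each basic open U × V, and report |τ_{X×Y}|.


Basis B = {∅ × ∅, {1} × {n}, {1} × {o}, {1} × {p}, {3} × {n}, {3} × {o}, {3} × {p}, {1} × {n, o}, {1} × {n, p}, {1, 3} × {n}, {1} × {o, p}, {1, 3} × {o}, {1, 3} × {p}, {2, 3} × {n}, {2, 3} × {o}, {2, 3} × {p}, {3} × {n, o}, {3} × {n, p}, {3} × {o, p}, {1} × {n, o, p}, {1, 2, 3} × {n}, {1, 2, 3} × {o}, {1, 2, 3} × {p}, {3} × {n, o, p}, {1, 3} × {n, o}, {1, 3} × {n, p}, {1, 3} × {o, p}, {2, 3} × {n, o}, {2, 3} × {n, p}, {2, 3} × {o, p}, {1, 3} × {n, o, p}, {1, 2, 3} × {n, o}, {1, 2, 3} × {n, p}, {1, 2, 3} × {o, p}, {2, 3} × {n, o, p}, {1, 2, 3} × {n, o, p}}; |τ_{X×Y}| = 216.

Enumerate products U × V with U ∈ τ_X, V ∈ τ_Y (deduplicated):
  ∅ × ∅ = {} (∅)
  {1} × {n} = {(1,n)}
  {1} × {o} = {(1,o)}
  {1} × {p} = {(1,p)}
  {3} × {n} = {(3,n)}
  {3} × {o} = {(3,o)}
  {3} × {p} = {(3,p)}
  {1} × {n, o} = {(1,n), (1,o)}
  {1} × {n, p} = {(1,n), (1,p)}
  {1, 3} × {n} = {(1,n), (3,n)}
  {1} × {o, p} = {(1,o), (1,p)}
  {1, 3} × {o} = {(1,o), (3,o)}
  {1, 3} × {p} = {(1,p), (3,p)}
  {2, 3} × {n} = {(2,n), (3,n)}
  {2, 3} × {o} = {(2,o), (3,o)}
  {2, 3} × {p} = {(2,p), (3,p)}
  {3} × {n, o} = {(3,n), (3,o)}
  {3} × {n, p} = {(3,n), (3,p)}
  {3} × {o, p} = {(3,o), (3,p)}
  {1} × {n, o, p} = {(1,n), (1,o), (1,p)}
  {1, 2, 3} × {n} = {(1,n), (2,n), (3,n)}
  {1, 2, 3} × {o} = {(1,o), (2,o), (3,o)}
  {1, 2, 3} × {p} = {(1,p), (2,p), (3,p)}
  {3} × {n, o, p} = {(3,n), (3,o), (3,p)}
  {1, 3} × {n, o} = {(1,n), (1,o), (3,n), (3,o)}
  {1, 3} × {n, p} = {(1,n), (1,p), (3,n), (3,p)}
  {1, 3} × {o, p} = {(1,o), (1,p), (3,o), (3,p)}
  {2, 3} × {n, o} = {(2,n), (2,o), (3,n), (3,o)}
  {2, 3} × {n, p} = {(2,n), (2,p), (3,n), (3,p)}
  {2, 3} × {o, p} = {(2,o), (2,p), (3,o), (3,p)}
  {1, 3} × {n, o, p} = {(1,n), (1,o), (1,p), (3,n), (3,o), (3,p)}
  {1, 2, 3} × {n, o} = {(1,n), (1,o), (2,n), (2,o), (3,n), (3,o)}
  {1, 2, 3} × {n, p} = {(1,n), (1,p), (2,n), (2,p), (3,n), (3,p)}
  {1, 2, 3} × {o, p} = {(1,o), (1,p), (2,o), (2,p), (3,o), (3,p)}
  {2, 3} × {n, o, p} = {(2,n), (2,o), (2,p), (3,n), (3,o), (3,p)}
  {1, 2, 3} × {n, o, p} = {(1,n), (1,o), (1,p), (2,n), (2,o), (2,p), (3,n), (3,o), (3,p)}
These 36 distinct sets form the basis B.
Close under arbitrary unions to get τ_{X×Y}; counting gives |τ_{X×Y}| = 216.


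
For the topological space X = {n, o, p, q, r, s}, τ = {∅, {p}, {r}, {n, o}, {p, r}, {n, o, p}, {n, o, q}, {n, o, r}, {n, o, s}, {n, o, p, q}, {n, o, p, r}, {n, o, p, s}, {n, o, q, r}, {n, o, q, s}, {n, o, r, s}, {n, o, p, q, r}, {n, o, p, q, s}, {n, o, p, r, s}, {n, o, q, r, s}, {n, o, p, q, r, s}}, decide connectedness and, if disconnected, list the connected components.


(X, τ) is disconnected; components = [{p}, {r}, {n, o, q, s}].

Find clopen sets (U ∈ τ with X ∖ U ∈ τ):
  U = ∅, X ∖ U = {n, o, p, q, r, s} — both open, so U is clopen.
  U = {p}, X ∖ U = {n, o, q, r, s} — both open, so U is clopen.
  U = {r}, X ∖ U = {n, o, p, q, s} — both open, so U is clopen.
  U = {p, r}, X ∖ U = {n, o, q, s} — both open, so U is clopen.
  U = {n, o, q, s}, X ∖ U = {p, r} — both open, so U is clopen.
  U = {n, o, p, q, s}, X ∖ U = {r} — both open, so U is clopen.
  U = {n, o, q, r, s}, X ∖ U = {p} — both open, so U is clopen.
  U = {n, o, p, q, r, s}, X ∖ U = ∅ — both open, so U is clopen.
Nontrivial clopen(s) exist: e.g. {r}. So (X, τ) is disconnected.
Compute connected components by grouping points that agree on all clopens:
  component: {p}
  component: {r}
  component: {n, o, q, s}


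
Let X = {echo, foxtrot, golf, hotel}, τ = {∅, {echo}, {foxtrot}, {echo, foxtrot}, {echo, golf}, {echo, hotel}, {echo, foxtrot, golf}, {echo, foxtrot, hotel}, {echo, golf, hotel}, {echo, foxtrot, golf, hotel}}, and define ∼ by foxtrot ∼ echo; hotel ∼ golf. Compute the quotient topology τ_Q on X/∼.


X/∼ = {[echo=foxtrot], [golf=hotel]}; |τ_Q| = 3.

Equivalence classes: [echo=foxtrot], [golf=hotel].
Quotient map π: X → X/∼ sends echo ↦ [echo=foxtrot], foxtrot ↦ [echo=foxtrot], golf ↦ [golf=hotel], hotel ↦ [golf=hotel].
For each subset V ⊆ X/∼, compute π^{-1}(V) ⊆ X and check whether π^{-1}(V) ∈ τ. V is open in τ_Q iff π^{-1}(V) ∈ τ.
  V = {}: π^{-1}(V) = ∅ ∈ τ ✓.
  V = {[echo=foxtrot]}: π^{-1}(V) = {echo, foxtrot} ∈ τ ✓.
  V = {[golf=hotel]}: π^{-1}(V) = {golf, hotel} ∉ τ ✗.
  V = {[echo=foxtrot], [golf=hotel]}: π^{-1}(V) = {echo, foxtrot, golf, hotel} ∈ τ ✓.
Open sets in the quotient: τ_Q = {{}, {[echo=foxtrot]}, {[echo=foxtrot], [golf=hotel]}} (3 elements).


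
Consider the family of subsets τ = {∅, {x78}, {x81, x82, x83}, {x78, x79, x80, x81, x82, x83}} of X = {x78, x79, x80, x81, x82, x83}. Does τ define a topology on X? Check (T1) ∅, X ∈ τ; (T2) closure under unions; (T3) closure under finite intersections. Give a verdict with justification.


τ is NOT a topology on X.

Axiom (T1): ∅ ∈ τ? Yes; X ∈ τ? Yes.
Axiom (T2/T3): check pairwise unions and intersections of members of τ.
Counterexample for (T2): {x78} ∪ {x81, x82, x83} = {x78, x81, x82, x83} ∉ τ. Therefore τ is NOT a topology.


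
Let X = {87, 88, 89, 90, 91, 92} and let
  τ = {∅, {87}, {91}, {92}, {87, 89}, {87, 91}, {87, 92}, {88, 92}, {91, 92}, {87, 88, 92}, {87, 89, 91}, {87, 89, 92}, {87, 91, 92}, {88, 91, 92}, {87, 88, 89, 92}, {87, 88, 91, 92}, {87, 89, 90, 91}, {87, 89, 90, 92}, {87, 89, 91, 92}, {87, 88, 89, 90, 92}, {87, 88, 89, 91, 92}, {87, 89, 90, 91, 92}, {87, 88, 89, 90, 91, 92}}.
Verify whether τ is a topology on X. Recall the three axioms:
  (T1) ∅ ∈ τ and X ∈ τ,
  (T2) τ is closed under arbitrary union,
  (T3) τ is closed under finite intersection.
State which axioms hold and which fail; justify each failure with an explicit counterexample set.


τ is NOT a topology on X.

Axiom (T1): ∅ ∈ τ? Yes; X ∈ τ? Yes.
Axiom (T2/T3): check pairwise unions and intersections of members of τ.
Counterexample for (T3): {87, 89, 90, 91} ∩ {87, 89, 90, 92} = {87, 89, 90} ∉ τ. Therefore τ is NOT a topology.


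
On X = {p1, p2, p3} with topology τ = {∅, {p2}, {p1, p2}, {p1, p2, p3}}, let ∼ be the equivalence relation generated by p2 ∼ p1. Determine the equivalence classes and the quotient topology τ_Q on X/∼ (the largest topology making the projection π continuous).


X/∼ = {[p1=p2], [p3]}; |τ_Q| = 3.

Equivalence classes: [p1=p2], [p3].
Quotient map π: X → X/∼ sends p1 ↦ [p1=p2], p2 ↦ [p1=p2], p3 ↦ [p3].
For each subset V ⊆ X/∼, compute π^{-1}(V) ⊆ X and check whether π^{-1}(V) ∈ τ. V is open in τ_Q iff π^{-1}(V) ∈ τ.
  V = {}: π^{-1}(V) = ∅ ∈ τ ✓.
  V = {[p1=p2]}: π^{-1}(V) = {p1, p2} ∈ τ ✓.
  V = {[p3]}: π^{-1}(V) = {p3} ∉ τ ✗.
  V = {[p1=p2], [p3]}: π^{-1}(V) = {p1, p2, p3} ∈ τ ✓.
Open sets in the quotient: τ_Q = {{}, {[p1=p2]}, {[p1=p2], [p3]}} (3 elements).


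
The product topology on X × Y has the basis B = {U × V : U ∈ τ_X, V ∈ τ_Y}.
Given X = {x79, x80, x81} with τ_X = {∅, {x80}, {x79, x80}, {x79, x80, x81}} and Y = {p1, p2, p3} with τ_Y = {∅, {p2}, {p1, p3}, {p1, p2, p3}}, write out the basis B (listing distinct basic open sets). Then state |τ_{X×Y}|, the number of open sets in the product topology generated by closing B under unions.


Basis B = {∅ × ∅, {x80} × {p2}, {x79, x80} × {p2}, {x80} × {p1, p3}, {x79, x80, x81} × {p2}, {x80} × {p1, p2, p3}, {x79, x80} × {p1, p3}, {x79, x80} × {p1, p2, p3}, {x79, x80, x81} × {p1, p3}, {x79, x80, x81} × {p1, p2, p3}}; |τ_{X×Y}| = 16.

Enumerate products U × V with U ∈ τ_X, V ∈ τ_Y (deduplicated):
  ∅ × ∅ = {} (∅)
  {x80} × {p2} = {(x80,p2)}
  {x79, x80} × {p2} = {(x79,p2), (x80,p2)}
  {x80} × {p1, p3} = {(x80,p1), (x80,p3)}
  {x79, x80, x81} × {p2} = {(x79,p2), (x80,p2), (x81,p2)}
  {x80} × {p1, p2, p3} = {(x80,p1), (x80,p2), (x80,p3)}
  {x79, x80} × {p1, p3} = {(x79,p1), (x79,p3), (x80,p1), (x80,p3)}
  {x79, x80} × {p1, p2, p3} = {(x79,p1), (x79,p2), (x79,p3), (x80,p1), (x80,p2), (x80,p3)}
  {x79, x80, x81} × {p1, p3} = {(x79,p1), (x79,p3), (x80,p1), (x80,p3), (x81,p1), (x81,p3)}
  {x79, x80, x81} × {p1, p2, p3} = {(x79,p1), (x79,p2), (x79,p3), (x80,p1), (x80,p2), (x80,p3), (x81,p1), (x81,p2), (x81,p3)}
These 10 distinct sets form the basis B.
Close under arbitrary unions to get τ_{X×Y}; counting gives |τ_{X×Y}| = 16.


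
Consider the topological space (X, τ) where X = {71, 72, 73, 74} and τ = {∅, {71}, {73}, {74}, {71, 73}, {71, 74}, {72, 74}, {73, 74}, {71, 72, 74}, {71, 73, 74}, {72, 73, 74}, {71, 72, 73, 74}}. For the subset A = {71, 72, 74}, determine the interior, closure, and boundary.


int(A) = {71, 72, 74}, cl(A) = {71, 72, 74}, ∂A = ∅.

Closed sets in (X, τ) are complements of opens:
  closed(X, τ) = {∅, {71}, {72}, {73}, {71, 72}, {71, 73}, {72, 73}, {72, 74}, {71, 72, 73}, {71, 72, 74}, {72, 73, 74}, {71, 72, 73, 74}}.
int(A) = ⋃ {U ∈ τ : U ⊆ A}. Opens contained in A: ∅, {71}, {74}, {71, 74}, {72, 74}, {71, 72, 74}.
Taking the union of these: int(A) = {71, 72, 74}.
cl(A) = ⋂ {C closed : A ⊆ C}. Closed sets containing A: {71, 72, 74}, {71, 72, 73, 74}.
Intersecting these: cl(A) = {71, 72, 74}.
∂A = cl(A) ∖ int(A) = {71, 72, 74} ∖ {71, 72, 74} = ∅.


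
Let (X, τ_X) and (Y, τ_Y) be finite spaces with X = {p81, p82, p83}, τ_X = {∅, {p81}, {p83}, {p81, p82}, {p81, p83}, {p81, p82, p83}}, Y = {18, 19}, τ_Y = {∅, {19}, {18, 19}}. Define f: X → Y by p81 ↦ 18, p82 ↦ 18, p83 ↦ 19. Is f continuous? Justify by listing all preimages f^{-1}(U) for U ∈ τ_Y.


f IS continuous.

Compute f^{-1}(U) for each U ∈ τ_Y:
  U = ∅: f^{-1}(U) = ∅ ∈ τ_X ✓.
  U = {19}: f^{-1}(U) = {p83} ∈ τ_X ✓.
  U = {18, 19}: f^{-1}(U) = {p81, p82, p83} ∈ τ_X ✓.
Every preimage lies in τ_X, so f IS continuous.


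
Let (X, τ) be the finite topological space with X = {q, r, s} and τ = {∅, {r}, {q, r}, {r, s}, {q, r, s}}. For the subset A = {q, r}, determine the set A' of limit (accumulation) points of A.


A' = {q, s}

For each x ∈ X, list the open sets U ∈ τ with x ∈ U, then check whether U ∩ (A ∖ {x}) ≠ ∅ for every such U.
  x = q: opens ∋ x are {q, r}, {q, r, s}; each meets A ∖ {q}, so x IS a limit point.
  x = r: open {r} ∋ x has {r} ∩ (A ∖ {r}) = ∅, so x is NOT a limit point.
  x = s: opens ∋ x are {r, s}, {q, r, s}; each meets A ∖ {s}, so x IS a limit point.
Collecting: A' = {q, s}.


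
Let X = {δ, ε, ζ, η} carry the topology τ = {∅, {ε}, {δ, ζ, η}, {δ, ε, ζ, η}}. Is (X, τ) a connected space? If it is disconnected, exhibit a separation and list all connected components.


(X, τ) is disconnected; components = [{ε}, {δ, ζ, η}].

Find clopen sets (U ∈ τ with X ∖ U ∈ τ):
  U = ∅, X ∖ U = {δ, ε, ζ, η} — both open, so U is clopen.
  U = {ε}, X ∖ U = {δ, ζ, η} — both open, so U is clopen.
  U = {δ, ζ, η}, X ∖ U = {ε} — both open, so U is clopen.
  U = {δ, ε, ζ, η}, X ∖ U = ∅ — both open, so U is clopen.
Nontrivial clopen(s) exist: e.g. {ε}. So (X, τ) is disconnected.
Compute connected components by grouping points that agree on all clopens:
  component: {ε}
  component: {δ, ζ, η}


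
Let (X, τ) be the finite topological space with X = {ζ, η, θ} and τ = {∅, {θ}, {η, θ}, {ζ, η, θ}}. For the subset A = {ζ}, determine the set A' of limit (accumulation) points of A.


A' = ∅

For each x ∈ X, list the open sets U ∈ τ with x ∈ U, then check whether U ∩ (A ∖ {x}) ≠ ∅ for every such U.
  x = ζ: open {ζ, η, θ} ∋ x has {ζ, η, θ} ∩ (A ∖ {ζ}) = ∅, so x is NOT a limit point.
  x = η: open {η, θ} ∋ x has {η, θ} ∩ (A ∖ {η}) = ∅, so x is NOT a limit point.
  x = θ: open {θ} ∋ x has {θ} ∩ (A ∖ {θ}) = ∅, so x is NOT a limit point.
Collecting: A' = ∅.


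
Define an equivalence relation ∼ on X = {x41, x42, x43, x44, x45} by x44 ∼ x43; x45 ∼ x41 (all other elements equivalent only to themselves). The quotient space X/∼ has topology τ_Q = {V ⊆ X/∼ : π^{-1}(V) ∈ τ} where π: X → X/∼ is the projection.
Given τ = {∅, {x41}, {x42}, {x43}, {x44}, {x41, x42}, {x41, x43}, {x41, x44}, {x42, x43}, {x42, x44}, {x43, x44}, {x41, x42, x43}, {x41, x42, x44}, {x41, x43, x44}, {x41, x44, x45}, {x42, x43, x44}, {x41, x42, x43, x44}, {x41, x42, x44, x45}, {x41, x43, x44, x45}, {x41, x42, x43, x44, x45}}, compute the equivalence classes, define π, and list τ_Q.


X/∼ = {[x41=x45], [x42], [x43=x44]}; |τ_Q| = 6.

Equivalence classes: [x41=x45], [x42], [x43=x44].
Quotient map π: X → X/∼ sends x41 ↦ [x41=x45], x42 ↦ [x42], x43 ↦ [x43=x44], x44 ↦ [x43=x44], x45 ↦ [x41=x45].
For each subset V ⊆ X/∼, compute π^{-1}(V) ⊆ X and check whether π^{-1}(V) ∈ τ. V is open in τ_Q iff π^{-1}(V) ∈ τ.
  V = {}: π^{-1}(V) = ∅ ∈ τ ✓.
  V = {[x41=x45]}: π^{-1}(V) = {x41, x45} ∉ τ ✗.
  V = {[x42]}: π^{-1}(V) = {x42} ∈ τ ✓.
  V = {[x41=x45], [x42]}: π^{-1}(V) = {x41, x42, x45} ∉ τ ✗.
  V = {[x43=x44]}: π^{-1}(V) = {x43, x44} ∈ τ ✓.
  V = {[x41=x45], [x43=x44]}: π^{-1}(V) = {x41, x43, x44, x45} ∈ τ ✓.
  V = {[x42], [x43=x44]}: π^{-1}(V) = {x42, x43, x44} ∈ τ ✓.
  V = {[x41=x45], [x42], [x43=x44]}: π^{-1}(V) = {x41, x42, x43, x44, x45} ∈ τ ✓.
Open sets in the quotient: τ_Q = {{}, {[x42]}, {[x43=x44]}, {[x41=x45], [x43=x44]}, {[x42], [x43=x44]}, {[x41=x45], [x42], [x43=x44]}} (6 elements).


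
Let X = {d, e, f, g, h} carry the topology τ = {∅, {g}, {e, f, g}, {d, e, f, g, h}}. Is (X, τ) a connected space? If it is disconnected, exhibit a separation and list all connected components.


(X, τ) is connected.

Find clopen sets (U ∈ τ with X ∖ U ∈ τ):
  U = ∅, X ∖ U = {d, e, f, g, h} — both open, so U is clopen.
  U = {d, e, f, g, h}, X ∖ U = ∅ — both open, so U is clopen.
Only trivial clopens (∅ and X) exist, so (X, τ) is connected.
Compute connected components by grouping points that agree on all clopens:
  component: {d, e, f, g, h}


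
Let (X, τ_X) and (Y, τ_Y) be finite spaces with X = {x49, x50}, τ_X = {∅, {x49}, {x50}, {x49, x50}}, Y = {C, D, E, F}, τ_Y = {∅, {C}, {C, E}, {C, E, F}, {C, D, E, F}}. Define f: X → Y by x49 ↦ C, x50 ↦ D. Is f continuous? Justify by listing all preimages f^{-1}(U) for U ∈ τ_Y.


f IS continuous.

Compute f^{-1}(U) for each U ∈ τ_Y:
  U = ∅: f^{-1}(U) = ∅ ∈ τ_X ✓.
  U = {C}: f^{-1}(U) = {x49} ∈ τ_X ✓.
  U = {C, E}: f^{-1}(U) = {x49} ∈ τ_X ✓.
  U = {C, E, F}: f^{-1}(U) = {x49} ∈ τ_X ✓.
  U = {C, D, E, F}: f^{-1}(U) = {x49, x50} ∈ τ_X ✓.
Every preimage lies in τ_X, so f IS continuous.


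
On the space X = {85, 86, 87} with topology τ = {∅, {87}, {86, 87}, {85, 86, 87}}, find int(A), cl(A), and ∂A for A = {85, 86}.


int(A) = ∅, cl(A) = {85, 86}, ∂A = {85, 86}.

Closed sets in (X, τ) are complements of opens:
  closed(X, τ) = {∅, {85}, {85, 86}, {85, 86, 87}}.
int(A) = ⋃ {U ∈ τ : U ⊆ A}. Opens contained in A: ∅.
Taking the union of these: int(A) = ∅.
cl(A) = ⋂ {C closed : A ⊆ C}. Closed sets containing A: {85, 86}, {85, 86, 87}.
Intersecting these: cl(A) = {85, 86}.
∂A = cl(A) ∖ int(A) = {85, 86} ∖ ∅ = {85, 86}.


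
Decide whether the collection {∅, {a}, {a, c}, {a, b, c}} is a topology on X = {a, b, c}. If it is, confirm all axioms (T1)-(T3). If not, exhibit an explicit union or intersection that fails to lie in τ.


τ IS a topology on X.

Axiom (T1): ∅ ∈ τ? Yes; X ∈ τ? Yes.
Axiom (T2/T3): check pairwise unions and intersections of members of τ.
All pairwise intersections and unions checked — each lies in τ. Therefore τ satisfies (T1), (T2), (T3): it IS a topology on X.


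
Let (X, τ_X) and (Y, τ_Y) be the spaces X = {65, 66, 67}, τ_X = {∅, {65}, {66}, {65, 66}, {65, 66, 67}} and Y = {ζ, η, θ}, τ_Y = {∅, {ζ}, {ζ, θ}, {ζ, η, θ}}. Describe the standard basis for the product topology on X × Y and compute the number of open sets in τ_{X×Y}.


Basis B = {∅ × ∅, {65} × {ζ}, {66} × {ζ}, {65} × {ζ, θ}, {65, 66} × {ζ}, {66} × {ζ, θ}, {65} × {ζ, η, θ}, {65, 66, 67} × {ζ}, {66} × {ζ, η, θ}, {65, 66} × {ζ, θ}, {65, 66} × {ζ, η, θ}, {65, 66, 67} × {ζ, θ}, {65, 66, 67} × {ζ, η, θ}}; |τ_{X×Y}| = 30.

Enumerate products U × V with U ∈ τ_X, V ∈ τ_Y (deduplicated):
  ∅ × ∅ = {} (∅)
  {65} × {ζ} = {(65,ζ)}
  {66} × {ζ} = {(66,ζ)}
  {65} × {ζ, θ} = {(65,ζ), (65,θ)}
  {65, 66} × {ζ} = {(65,ζ), (66,ζ)}
  {66} × {ζ, θ} = {(66,ζ), (66,θ)}
  {65} × {ζ, η, θ} = {(65,ζ), (65,η), (65,θ)}
  {65, 66, 67} × {ζ} = {(65,ζ), (66,ζ), (67,ζ)}
  {66} × {ζ, η, θ} = {(66,ζ), (66,η), (66,θ)}
  {65, 66} × {ζ, θ} = {(65,ζ), (65,θ), (66,ζ), (66,θ)}
  {65, 66} × {ζ, η, θ} = {(65,ζ), (65,η), (65,θ), (66,ζ), (66,η), (66,θ)}
  {65, 66, 67} × {ζ, θ} = {(65,ζ), (65,θ), (66,ζ), (66,θ), (67,ζ), (67,θ)}
  {65, 66, 67} × {ζ, η, θ} = {(65,ζ), (65,η), (65,θ), (66,ζ), (66,η), (66,θ), (67,ζ), (67,η), (67,θ)}
These 13 distinct sets form the basis B.
Close under arbitrary unions to get τ_{X×Y}; counting gives |τ_{X×Y}| = 30.


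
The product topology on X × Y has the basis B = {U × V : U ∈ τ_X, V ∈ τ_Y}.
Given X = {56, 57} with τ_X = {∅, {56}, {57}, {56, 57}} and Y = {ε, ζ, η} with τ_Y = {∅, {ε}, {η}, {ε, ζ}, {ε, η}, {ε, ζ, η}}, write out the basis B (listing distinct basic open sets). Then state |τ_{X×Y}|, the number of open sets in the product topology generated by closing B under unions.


Basis B = {∅ × ∅, {56} × {ε}, {56} × {η}, {57} × {ε}, {57} × {η}, {56} × {ε, ζ}, {56} × {ε, η}, {56, 57} × {ε}, {56, 57} × {η}, {57} × {ε, ζ}, {57} × {ε, η}, {56} × {ε, ζ, η}, {57} × {ε, ζ, η}, {56, 57} × {ε, ζ}, {56, 57} × {ε, η}, {56, 57} × {ε, ζ, η}}; |τ_{X×Y}| = 36.

Enumerate products U × V with U ∈ τ_X, V ∈ τ_Y (deduplicated):
  ∅ × ∅ = {} (∅)
  {56} × {ε} = {(56,ε)}
  {56} × {η} = {(56,η)}
  {57} × {ε} = {(57,ε)}
  {57} × {η} = {(57,η)}
  {56} × {ε, ζ} = {(56,ε), (56,ζ)}
  {56} × {ε, η} = {(56,ε), (56,η)}
  {56, 57} × {ε} = {(56,ε), (57,ε)}
  {56, 57} × {η} = {(56,η), (57,η)}
  {57} × {ε, ζ} = {(57,ε), (57,ζ)}
  {57} × {ε, η} = {(57,ε), (57,η)}
  {56} × {ε, ζ, η} = {(56,ε), (56,ζ), (56,η)}
  {57} × {ε, ζ, η} = {(57,ε), (57,ζ), (57,η)}
  {56, 57} × {ε, ζ} = {(56,ε), (56,ζ), (57,ε), (57,ζ)}
  {56, 57} × {ε, η} = {(56,ε), (56,η), (57,ε), (57,η)}
  {56, 57} × {ε, ζ, η} = {(56,ε), (56,ζ), (56,η), (57,ε), (57,ζ), (57,η)}
These 16 distinct sets form the basis B.
Close under arbitrary unions to get τ_{X×Y}; counting gives |τ_{X×Y}| = 36.


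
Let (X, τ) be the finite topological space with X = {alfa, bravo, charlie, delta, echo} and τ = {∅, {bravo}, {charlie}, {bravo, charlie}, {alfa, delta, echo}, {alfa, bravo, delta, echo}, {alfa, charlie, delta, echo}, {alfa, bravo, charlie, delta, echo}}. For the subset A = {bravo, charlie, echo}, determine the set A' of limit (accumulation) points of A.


A' = {alfa, delta}

For each x ∈ X, list the open sets U ∈ τ with x ∈ U, then check whether U ∩ (A ∖ {x}) ≠ ∅ for every such U.
  x = alfa: opens ∋ x are {alfa, delta, echo}, {alfa, bravo, delta, echo}, {alfa, charlie, delta, echo}, {alfa, bravo, charlie, delta, echo}; each meets A ∖ {alfa}, so x IS a limit point.
  x = bravo: open {bravo} ∋ x has {bravo} ∩ (A ∖ {bravo}) = ∅, so x is NOT a limit point.
  x = charlie: open {charlie} ∋ x has {charlie} ∩ (A ∖ {charlie}) = ∅, so x is NOT a limit point.
  x = delta: opens ∋ x are {alfa, delta, echo}, {alfa, bravo, delta, echo}, {alfa, charlie, delta, echo}, {alfa, bravo, charlie, delta, echo}; each meets A ∖ {delta}, so x IS a limit point.
  x = echo: open {alfa, delta, echo} ∋ x has {alfa, delta, echo} ∩ (A ∖ {echo}) = ∅, so x is NOT a limit point.
Collecting: A' = {alfa, delta}.


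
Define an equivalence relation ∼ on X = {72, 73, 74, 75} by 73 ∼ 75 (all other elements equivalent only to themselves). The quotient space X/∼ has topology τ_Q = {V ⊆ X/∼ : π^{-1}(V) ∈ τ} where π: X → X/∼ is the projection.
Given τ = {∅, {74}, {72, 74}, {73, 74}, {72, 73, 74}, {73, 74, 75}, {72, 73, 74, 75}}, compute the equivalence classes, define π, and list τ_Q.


X/∼ = {[72], [73=75], [74]}; |τ_Q| = 5.

Equivalence classes: [72], [73=75], [74].
Quotient map π: X → X/∼ sends 72 ↦ [72], 73 ↦ [73=75], 74 ↦ [74], 75 ↦ [73=75].
For each subset V ⊆ X/∼, compute π^{-1}(V) ⊆ X and check whether π^{-1}(V) ∈ τ. V is open in τ_Q iff π^{-1}(V) ∈ τ.
  V = {}: π^{-1}(V) = ∅ ∈ τ ✓.
  V = {[72]}: π^{-1}(V) = {72} ∉ τ ✗.
  V = {[73=75]}: π^{-1}(V) = {73, 75} ∉ τ ✗.
  V = {[72], [73=75]}: π^{-1}(V) = {72, 73, 75} ∉ τ ✗.
  V = {[74]}: π^{-1}(V) = {74} ∈ τ ✓.
  V = {[72], [74]}: π^{-1}(V) = {72, 74} ∈ τ ✓.
  V = {[73=75], [74]}: π^{-1}(V) = {73, 74, 75} ∈ τ ✓.
  V = {[72], [73=75], [74]}: π^{-1}(V) = {72, 73, 74, 75} ∈ τ ✓.
Open sets in the quotient: τ_Q = {{}, {[74]}, {[72], [74]}, {[73=75], [74]}, {[72], [73=75], [74]}} (5 elements).


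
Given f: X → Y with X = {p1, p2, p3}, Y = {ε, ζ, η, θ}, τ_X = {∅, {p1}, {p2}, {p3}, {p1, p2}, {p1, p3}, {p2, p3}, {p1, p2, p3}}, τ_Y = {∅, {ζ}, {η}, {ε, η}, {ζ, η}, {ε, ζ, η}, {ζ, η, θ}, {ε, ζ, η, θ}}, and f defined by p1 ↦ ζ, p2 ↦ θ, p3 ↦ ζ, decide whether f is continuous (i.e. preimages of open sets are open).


f IS continuous.

Compute f^{-1}(U) for each U ∈ τ_Y:
  U = ∅: f^{-1}(U) = ∅ ∈ τ_X ✓.
  U = {ζ}: f^{-1}(U) = {p1, p3} ∈ τ_X ✓.
  U = {η}: f^{-1}(U) = ∅ ∈ τ_X ✓.
  U = {ε, η}: f^{-1}(U) = ∅ ∈ τ_X ✓.
  U = {ζ, η}: f^{-1}(U) = {p1, p3} ∈ τ_X ✓.
  U = {ε, ζ, η}: f^{-1}(U) = {p1, p3} ∈ τ_X ✓.
  U = {ζ, η, θ}: f^{-1}(U) = {p1, p2, p3} ∈ τ_X ✓.
  U = {ε, ζ, η, θ}: f^{-1}(U) = {p1, p2, p3} ∈ τ_X ✓.
Every preimage lies in τ_X, so f IS continuous.


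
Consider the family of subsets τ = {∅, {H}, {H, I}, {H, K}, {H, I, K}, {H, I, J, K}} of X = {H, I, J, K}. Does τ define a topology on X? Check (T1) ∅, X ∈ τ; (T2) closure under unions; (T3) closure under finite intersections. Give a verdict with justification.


τ IS a topology on X.

Axiom (T1): ∅ ∈ τ? Yes; X ∈ τ? Yes.
Axiom (T2/T3): check pairwise unions and intersections of members of τ.
All pairwise intersections and unions checked — each lies in τ. Therefore τ satisfies (T1), (T2), (T3): it IS a topology on X.


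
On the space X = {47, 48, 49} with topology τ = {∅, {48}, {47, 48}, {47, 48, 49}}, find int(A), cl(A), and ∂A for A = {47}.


int(A) = ∅, cl(A) = {47, 49}, ∂A = {47, 49}.

Closed sets in (X, τ) are complements of opens:
  closed(X, τ) = {∅, {49}, {47, 49}, {47, 48, 49}}.
int(A) = ⋃ {U ∈ τ : U ⊆ A}. Opens contained in A: ∅.
Taking the union of these: int(A) = ∅.
cl(A) = ⋂ {C closed : A ⊆ C}. Closed sets containing A: {47, 49}, {47, 48, 49}.
Intersecting these: cl(A) = {47, 49}.
∂A = cl(A) ∖ int(A) = {47, 49} ∖ ∅ = {47, 49}.


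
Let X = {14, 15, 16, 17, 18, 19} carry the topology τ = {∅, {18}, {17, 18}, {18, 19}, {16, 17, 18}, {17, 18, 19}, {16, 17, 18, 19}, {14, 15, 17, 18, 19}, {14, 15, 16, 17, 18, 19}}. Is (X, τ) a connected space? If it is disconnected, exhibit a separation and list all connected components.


(X, τ) is connected.

Find clopen sets (U ∈ τ with X ∖ U ∈ τ):
  U = ∅, X ∖ U = {14, 15, 16, 17, 18, 19} — both open, so U is clopen.
  U = {14, 15, 16, 17, 18, 19}, X ∖ U = ∅ — both open, so U is clopen.
Only trivial clopens (∅ and X) exist, so (X, τ) is connected.
Compute connected components by grouping points that agree on all clopens:
  component: {14, 15, 16, 17, 18, 19}


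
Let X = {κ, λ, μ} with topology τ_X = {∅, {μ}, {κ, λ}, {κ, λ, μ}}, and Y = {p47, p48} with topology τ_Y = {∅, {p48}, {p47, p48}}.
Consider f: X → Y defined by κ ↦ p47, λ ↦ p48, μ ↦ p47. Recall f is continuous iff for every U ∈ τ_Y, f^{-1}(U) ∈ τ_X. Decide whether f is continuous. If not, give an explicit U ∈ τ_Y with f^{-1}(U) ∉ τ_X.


f is NOT continuous.

Compute f^{-1}(U) for each U ∈ τ_Y:
  U = ∅: f^{-1}(U) = ∅ ∈ τ_X ✓.
  U = {p48}: f^{-1}(U) = {λ} ∉ τ_X ✗.
  U = {p47, p48}: f^{-1}(U) = {κ, λ, μ} ∈ τ_X ✓.
Found U = {p48} with f^{-1}(U) = {λ} not in τ_X. Therefore f is NOT continuous.


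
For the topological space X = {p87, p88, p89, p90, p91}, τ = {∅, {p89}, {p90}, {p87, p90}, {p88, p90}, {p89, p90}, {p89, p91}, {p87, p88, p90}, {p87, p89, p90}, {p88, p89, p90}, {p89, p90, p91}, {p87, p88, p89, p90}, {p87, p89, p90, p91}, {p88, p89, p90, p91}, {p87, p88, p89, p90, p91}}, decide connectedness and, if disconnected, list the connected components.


(X, τ) is disconnected; components = [{p89, p91}, {p87, p88, p90}].

Find clopen sets (U ∈ τ with X ∖ U ∈ τ):
  U = ∅, X ∖ U = {p87, p88, p89, p90, p91} — both open, so U is clopen.
  U = {p89, p91}, X ∖ U = {p87, p88, p90} — both open, so U is clopen.
  U = {p87, p88, p90}, X ∖ U = {p89, p91} — both open, so U is clopen.
  U = {p87, p88, p89, p90, p91}, X ∖ U = ∅ — both open, so U is clopen.
Nontrivial clopen(s) exist: e.g. {p87, p88, p90}. So (X, τ) is disconnected.
Compute connected components by grouping points that agree on all clopens:
  component: {p89, p91}
  component: {p87, p88, p90}


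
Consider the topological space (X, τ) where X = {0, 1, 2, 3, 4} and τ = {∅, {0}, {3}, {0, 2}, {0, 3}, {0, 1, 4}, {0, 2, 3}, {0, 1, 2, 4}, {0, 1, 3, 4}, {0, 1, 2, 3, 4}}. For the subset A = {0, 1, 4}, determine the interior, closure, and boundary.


int(A) = {0, 1, 4}, cl(A) = {0, 1, 2, 4}, ∂A = {2}.

Closed sets in (X, τ) are complements of opens:
  closed(X, τ) = {∅, {2}, {3}, {1, 4}, {2, 3}, {1, 2, 4}, {1, 3, 4}, {0, 1, 2, 4}, {1, 2, 3, 4}, {0, 1, 2, 3, 4}}.
int(A) = ⋃ {U ∈ τ : U ⊆ A}. Opens contained in A: ∅, {0}, {0, 1, 4}.
Taking the union of these: int(A) = {0, 1, 4}.
cl(A) = ⋂ {C closed : A ⊆ C}. Closed sets containing A: {0, 1, 2, 4}, {0, 1, 2, 3, 4}.
Intersecting these: cl(A) = {0, 1, 2, 4}.
∂A = cl(A) ∖ int(A) = {0, 1, 2, 4} ∖ {0, 1, 4} = {2}.


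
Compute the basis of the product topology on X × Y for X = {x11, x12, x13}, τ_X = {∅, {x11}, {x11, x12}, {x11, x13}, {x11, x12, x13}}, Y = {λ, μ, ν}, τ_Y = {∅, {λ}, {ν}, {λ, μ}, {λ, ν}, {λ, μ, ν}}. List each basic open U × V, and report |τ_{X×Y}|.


Basis B = {∅ × ∅, {x11} × {λ}, {x11} × {ν}, {x11} × {λ, μ}, {x11} × {λ, ν}, {x11, x12} × {λ}, {x11, x13} × {λ}, {x11, x12} × {ν}, {x11, x13} × {ν}, {x11} × {λ, μ, ν}, {x11, x12, x13} × {λ}, {x11, x12, x13} × {ν}, {x11, x12} × {λ, μ}, {x11, x13} × {λ, μ}, {x11, x12} × {λ, ν}, {x11, x13} × {λ, ν}, {x11, x12} × {λ, μ, ν}, {x11, x13} × {λ, μ, ν}, {x11, x12, x13} × {λ, μ}, {x11, x12, x13} × {λ, ν}, {x11, x12, x13} × {λ, μ, ν}}; |τ_{X×Y}| = 70.

Enumerate products U × V with U ∈ τ_X, V ∈ τ_Y (deduplicated):
  ∅ × ∅ = {} (∅)
  {x11} × {λ} = {(x11,λ)}
  {x11} × {ν} = {(x11,ν)}
  {x11} × {λ, μ} = {(x11,λ), (x11,μ)}
  {x11} × {λ, ν} = {(x11,λ), (x11,ν)}
  {x11, x12} × {λ} = {(x11,λ), (x12,λ)}
  {x11, x13} × {λ} = {(x11,λ), (x13,λ)}
  {x11, x12} × {ν} = {(x11,ν), (x12,ν)}
  {x11, x13} × {ν} = {(x11,ν), (x13,ν)}
  {x11} × {λ, μ, ν} = {(x11,λ), (x11,μ), (x11,ν)}
  {x11, x12, x13} × {λ} = {(x11,λ), (x12,λ), (x13,λ)}
  {x11, x12, x13} × {ν} = {(x11,ν), (x12,ν), (x13,ν)}
  {x11, x12} × {λ, μ} = {(x11,λ), (x11,μ), (x12,λ), (x12,μ)}
  {x11, x13} × {λ, μ} = {(x11,λ), (x11,μ), (x13,λ), (x13,μ)}
  {x11, x12} × {λ, ν} = {(x11,λ), (x11,ν), (x12,λ), (x12,ν)}
  {x11, x13} × {λ, ν} = {(x11,λ), (x11,ν), (x13,λ), (x13,ν)}
  {x11, x12} × {λ, μ, ν} = {(x11,λ), (x11,μ), (x11,ν), (x12,λ), (x12,μ), (x12,ν)}
  {x11, x13} × {λ, μ, ν} = {(x11,λ), (x11,μ), (x11,ν), (x13,λ), (x13,μ), (x13,ν)}
  {x11, x12, x13} × {λ, μ} = {(x11,λ), (x11,μ), (x12,λ), (x12,μ), (x13,λ), (x13,μ)}
  {x11, x12, x13} × {λ, ν} = {(x11,λ), (x11,ν), (x12,λ), (x12,ν), (x13,λ), (x13,ν)}
  {x11, x12, x13} × {λ, μ, ν} = {(x11,λ), (x11,μ), (x11,ν), (x12,λ), (x12,μ), (x12,ν), (x13,λ), (x13,μ), (x13,ν)}
These 21 distinct sets form the basis B.
Close under arbitrary unions to get τ_{X×Y}; counting gives |τ_{X×Y}| = 70.


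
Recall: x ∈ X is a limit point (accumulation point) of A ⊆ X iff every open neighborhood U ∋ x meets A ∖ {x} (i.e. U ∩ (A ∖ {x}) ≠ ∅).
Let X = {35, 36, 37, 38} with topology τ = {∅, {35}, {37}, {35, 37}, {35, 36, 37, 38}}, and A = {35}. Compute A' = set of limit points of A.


A' = {36, 38}

For each x ∈ X, list the open sets U ∈ τ with x ∈ U, then check whether U ∩ (A ∖ {x}) ≠ ∅ for every such U.
  x = 35: open {35} ∋ x has {35} ∩ (A ∖ {35}) = ∅, so x is NOT a limit point.
  x = 36: opens ∋ x are {35, 36, 37, 38}; each meets A ∖ {36}, so x IS a limit point.
  x = 37: open {37} ∋ x has {37} ∩ (A ∖ {37}) = ∅, so x is NOT a limit point.
  x = 38: opens ∋ x are {35, 36, 37, 38}; each meets A ∖ {38}, so x IS a limit point.
Collecting: A' = {36, 38}.


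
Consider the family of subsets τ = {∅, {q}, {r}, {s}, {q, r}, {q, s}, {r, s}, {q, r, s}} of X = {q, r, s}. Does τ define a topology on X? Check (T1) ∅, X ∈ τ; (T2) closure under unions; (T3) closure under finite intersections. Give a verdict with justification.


τ IS a topology on X.

Axiom (T1): ∅ ∈ τ? Yes; X ∈ τ? Yes.
Axiom (T2/T3): check pairwise unions and intersections of members of τ.
All pairwise intersections and unions checked — each lies in τ. Therefore τ satisfies (T1), (T2), (T3): it IS a topology on X.


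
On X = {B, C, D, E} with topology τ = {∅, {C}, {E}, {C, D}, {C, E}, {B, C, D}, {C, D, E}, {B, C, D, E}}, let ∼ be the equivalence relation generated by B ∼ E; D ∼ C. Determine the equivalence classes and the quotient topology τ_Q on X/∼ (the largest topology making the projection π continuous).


X/∼ = {[B=E], [C=D]}; |τ_Q| = 3.

Equivalence classes: [B=E], [C=D].
Quotient map π: X → X/∼ sends B ↦ [B=E], C ↦ [C=D], D ↦ [C=D], E ↦ [B=E].
For each subset V ⊆ X/∼, compute π^{-1}(V) ⊆ X and check whether π^{-1}(V) ∈ τ. V is open in τ_Q iff π^{-1}(V) ∈ τ.
  V = {}: π^{-1}(V) = ∅ ∈ τ ✓.
  V = {[B=E]}: π^{-1}(V) = {B, E} ∉ τ ✗.
  V = {[C=D]}: π^{-1}(V) = {C, D} ∈ τ ✓.
  V = {[B=E], [C=D]}: π^{-1}(V) = {B, C, D, E} ∈ τ ✓.
Open sets in the quotient: τ_Q = {{}, {[C=D]}, {[B=E], [C=D]}} (3 elements).


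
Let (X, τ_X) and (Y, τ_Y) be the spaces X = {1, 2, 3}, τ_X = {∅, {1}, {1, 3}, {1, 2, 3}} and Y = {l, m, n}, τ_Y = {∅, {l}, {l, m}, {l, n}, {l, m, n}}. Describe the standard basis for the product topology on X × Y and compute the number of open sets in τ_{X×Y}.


Basis B = {∅ × ∅, {1} × {l}, {1} × {l, m}, {1} × {l, n}, {1, 3} × {l}, {1} × {l, m, n}, {1, 2, 3} × {l}, {1, 3} × {l, m}, {1, 3} × {l, n}, {1, 3} × {l, m, n}, {1, 2, 3} × {l, m}, {1, 2, 3} × {l, n}, {1, 2, 3} × {l, m, n}}; |τ_{X×Y}| = 30.

Enumerate products U × V with U ∈ τ_X, V ∈ τ_Y (deduplicated):
  ∅ × ∅ = {} (∅)
  {1} × {l} = {(1,l)}
  {1} × {l, m} = {(1,l), (1,m)}
  {1} × {l, n} = {(1,l), (1,n)}
  {1, 3} × {l} = {(1,l), (3,l)}
  {1} × {l, m, n} = {(1,l), (1,m), (1,n)}
  {1, 2, 3} × {l} = {(1,l), (2,l), (3,l)}
  {1, 3} × {l, m} = {(1,l), (1,m), (3,l), (3,m)}
  {1, 3} × {l, n} = {(1,l), (1,n), (3,l), (3,n)}
  {1, 3} × {l, m, n} = {(1,l), (1,m), (1,n), (3,l), (3,m), (3,n)}
  {1, 2, 3} × {l, m} = {(1,l), (1,m), (2,l), (2,m), (3,l), (3,m)}
  {1, 2, 3} × {l, n} = {(1,l), (1,n), (2,l), (2,n), (3,l), (3,n)}
  {1, 2, 3} × {l, m, n} = {(1,l), (1,m), (1,n), (2,l), (2,m), (2,n), (3,l), (3,m), (3,n)}
These 13 distinct sets form the basis B.
Close under arbitrary unions to get τ_{X×Y}; counting gives |τ_{X×Y}| = 30.


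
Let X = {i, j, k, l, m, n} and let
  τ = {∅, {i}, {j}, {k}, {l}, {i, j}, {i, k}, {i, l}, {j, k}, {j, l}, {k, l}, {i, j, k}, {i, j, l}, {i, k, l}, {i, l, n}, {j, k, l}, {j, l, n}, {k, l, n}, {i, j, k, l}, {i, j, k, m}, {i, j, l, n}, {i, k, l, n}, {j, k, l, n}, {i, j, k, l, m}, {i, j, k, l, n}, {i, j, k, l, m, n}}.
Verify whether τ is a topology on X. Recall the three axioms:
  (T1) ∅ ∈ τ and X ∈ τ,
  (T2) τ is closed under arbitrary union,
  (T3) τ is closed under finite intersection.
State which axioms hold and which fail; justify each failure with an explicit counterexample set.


τ is NOT a topology on X.

Axiom (T1): ∅ ∈ τ? Yes; X ∈ τ? Yes.
Axiom (T2/T3): check pairwise unions and intersections of members of τ.
Counterexample for (T3): {i, l, n} ∩ {j, l, n} = {l, n} ∉ τ. Therefore τ is NOT a topology.
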